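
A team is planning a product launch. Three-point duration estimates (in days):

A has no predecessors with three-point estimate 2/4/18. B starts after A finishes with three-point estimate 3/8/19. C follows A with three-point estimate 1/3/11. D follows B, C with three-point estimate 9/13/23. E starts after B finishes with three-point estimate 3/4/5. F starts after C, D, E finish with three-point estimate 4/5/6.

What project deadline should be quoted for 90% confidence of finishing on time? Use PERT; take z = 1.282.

te_A = (2 + 4·4 + 18)/6 = 36/6 = 6; σ²_A = ((18−2)/6)² = 7.111
te_B = (3 + 4·8 + 19)/6 = 54/6 = 9; σ²_B = ((19−3)/6)² = 7.111
te_C = (1 + 4·3 + 11)/6 = 24/6 = 4; σ²_C = ((11−1)/6)² = 2.778
te_D = (9 + 4·13 + 23)/6 = 84/6 = 14; σ²_D = ((23−9)/6)² = 5.444
te_E = (3 + 4·4 + 5)/6 = 24/6 = 4; σ²_E = ((5−3)/6)² = 0.111
te_F = (4 + 4·5 + 6)/6 = 30/6 = 5; σ²_F = ((6−4)/6)² = 0.111

Forward pass:
ES_A = 0; EF_A = 6
ES_B = 6; EF_B = 6+9 = 15
ES_C = 6; EF_C = 6+4 = 10
ES_D = max(EF_B=15, EF_C=10) = 15; EF_D = 15+14 = 29
ES_E = 15; EF_E = 15+4 = 19
ES_F = max(EF_C=10, EF_D=29, EF_E=19) = 29; EF_F = 29+5 = 34
Expected project duration μ = 34 days. Critical path: A → B → D → F.

Variance along critical path = 7.111 + 7.111 + 5.444 + 0.111 = 19.778; σ = 4.447 days.
D = μ + z·σ = 34 + 1.282·4.447 = 39.7 days

39.7 days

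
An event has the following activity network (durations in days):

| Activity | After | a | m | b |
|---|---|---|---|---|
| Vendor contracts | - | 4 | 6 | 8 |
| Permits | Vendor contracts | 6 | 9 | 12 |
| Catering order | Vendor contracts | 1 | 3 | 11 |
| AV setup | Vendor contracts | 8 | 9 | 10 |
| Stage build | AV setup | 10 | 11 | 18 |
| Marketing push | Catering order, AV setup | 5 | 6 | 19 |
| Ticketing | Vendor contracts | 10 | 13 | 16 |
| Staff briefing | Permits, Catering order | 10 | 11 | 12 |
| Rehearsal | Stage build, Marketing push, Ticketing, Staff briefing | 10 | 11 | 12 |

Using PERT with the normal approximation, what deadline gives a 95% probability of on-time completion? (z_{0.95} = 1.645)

te_Vendor contracts = (4 + 4·6 + 8)/6 = 36/6 = 6; σ²_Vendor contracts = ((8−4)/6)² = 0.444
te_Permits = (6 + 4·9 + 12)/6 = 54/6 = 9; σ²_Permits = ((12−6)/6)² = 1.000
te_Catering order = (1 + 4·3 + 11)/6 = 24/6 = 4; σ²_Catering order = ((11−1)/6)² = 2.778
te_AV setup = (8 + 4·9 + 10)/6 = 54/6 = 9; σ²_AV setup = ((10−8)/6)² = 0.111
te_Stage build = (10 + 4·11 + 18)/6 = 72/6 = 12; σ²_Stage build = ((18−10)/6)² = 1.778
te_Marketing push = (5 + 4·6 + 19)/6 = 48/6 = 8; σ²_Marketing push = ((19−5)/6)² = 5.444
te_Ticketing = (10 + 4·13 + 16)/6 = 78/6 = 13; σ²_Ticketing = ((16−10)/6)² = 1.000
te_Staff briefing = (10 + 4·11 + 12)/6 = 66/6 = 11; σ²_Staff briefing = ((12−10)/6)² = 0.111
te_Rehearsal = (10 + 4·11 + 12)/6 = 66/6 = 11; σ²_Rehearsal = ((12−10)/6)² = 0.111

Forward pass:
ES_Vendor contracts = 0; EF_Vendor contracts = 6
ES_Permits = 6; EF_Permits = 6+9 = 15
ES_Catering order = 6; EF_Catering order = 6+4 = 10
ES_AV setup = 6; EF_AV setup = 6+9 = 15
ES_Stage build = 15; EF_Stage build = 15+12 = 27
ES_Marketing push = max(EF_Catering order=10, EF_AV setup=15) = 15; EF_Marketing push = 15+8 = 23
ES_Ticketing = 6; EF_Ticketing = 6+13 = 19
ES_Staff briefing = max(EF_Permits=15, EF_Catering order=10) = 15; EF_Staff briefing = 15+11 = 26
ES_Rehearsal = max(EF_Stage build=27, EF_Marketing push=23, EF_Ticketing=19, EF_Staff briefing=26) = 27; EF_Rehearsal = 27+11 = 38
Expected project duration μ = 38 days. Critical path: Vendor contracts → AV setup → Stage build → Rehearsal.

Variance along critical path = 0.444 + 0.111 + 1.778 + 0.111 = 2.444; σ = 1.563 days.
D = μ + z·σ = 38 + 1.645·1.563 = 40.6 days

40.6 days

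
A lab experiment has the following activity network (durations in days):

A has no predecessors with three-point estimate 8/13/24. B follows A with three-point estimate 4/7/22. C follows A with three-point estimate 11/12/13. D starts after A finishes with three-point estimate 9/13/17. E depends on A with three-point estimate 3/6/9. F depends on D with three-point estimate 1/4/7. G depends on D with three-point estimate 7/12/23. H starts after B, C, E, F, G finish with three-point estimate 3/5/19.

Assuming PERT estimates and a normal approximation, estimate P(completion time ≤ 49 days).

0.661

te_A = (8 + 4·13 + 24)/6 = 84/6 = 14; σ²_A = ((24−8)/6)² = 7.111
te_B = (4 + 4·7 + 22)/6 = 54/6 = 9; σ²_B = ((22−4)/6)² = 9.000
te_C = (11 + 4·12 + 13)/6 = 72/6 = 12; σ²_C = ((13−11)/6)² = 0.111
te_D = (9 + 4·13 + 17)/6 = 78/6 = 13; σ²_D = ((17−9)/6)² = 1.778
te_E = (3 + 4·6 + 9)/6 = 36/6 = 6; σ²_E = ((9−3)/6)² = 1.000
te_F = (1 + 4·4 + 7)/6 = 24/6 = 4; σ²_F = ((7−1)/6)² = 1.000
te_G = (7 + 4·12 + 23)/6 = 78/6 = 13; σ²_G = ((23−7)/6)² = 7.111
te_H = (3 + 4·5 + 19)/6 = 42/6 = 7; σ²_H = ((19−3)/6)² = 7.111

Forward pass:
ES_A = 0; EF_A = 14
ES_B = 14; EF_B = 14+9 = 23
ES_C = 14; EF_C = 14+12 = 26
ES_D = 14; EF_D = 14+13 = 27
ES_E = 14; EF_E = 14+6 = 20
ES_F = 27; EF_F = 27+4 = 31
ES_G = 27; EF_G = 27+13 = 40
ES_H = max(EF_B=23, EF_C=26, EF_E=20, EF_F=31, EF_G=40) = 40; EF_H = 40+7 = 47
Expected project duration μ = 47 days. Critical path: A → D → G → H.

Variance along critical path = 7.111 + 1.778 + 7.111 + 7.111 = 23.111; σ = √23.111 = 4.807 days.
Z = (49 − 47) / 4.807 = 0.416
P(T ≤ 49) = Φ(0.416) ≈ 0.661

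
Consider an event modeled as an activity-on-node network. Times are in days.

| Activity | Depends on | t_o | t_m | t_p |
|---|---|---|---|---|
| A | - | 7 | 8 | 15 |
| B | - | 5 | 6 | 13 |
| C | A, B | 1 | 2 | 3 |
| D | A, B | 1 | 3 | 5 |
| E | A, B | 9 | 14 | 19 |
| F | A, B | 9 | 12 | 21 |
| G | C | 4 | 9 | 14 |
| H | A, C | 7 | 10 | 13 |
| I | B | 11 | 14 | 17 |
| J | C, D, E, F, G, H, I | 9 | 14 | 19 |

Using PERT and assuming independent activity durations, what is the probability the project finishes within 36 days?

te_A = (7 + 4·8 + 15)/6 = 54/6 = 9; σ²_A = ((15−7)/6)² = 1.778
te_B = (5 + 4·6 + 13)/6 = 42/6 = 7; σ²_B = ((13−5)/6)² = 1.778
te_C = (1 + 4·2 + 3)/6 = 12/6 = 2; σ²_C = ((3−1)/6)² = 0.111
te_D = (1 + 4·3 + 5)/6 = 18/6 = 3; σ²_D = ((5−1)/6)² = 0.444
te_E = (9 + 4·14 + 19)/6 = 84/6 = 14; σ²_E = ((19−9)/6)² = 2.778
te_F = (9 + 4·12 + 21)/6 = 78/6 = 13; σ²_F = ((21−9)/6)² = 4.000
te_G = (4 + 4·9 + 14)/6 = 54/6 = 9; σ²_G = ((14−4)/6)² = 2.778
te_H = (7 + 4·10 + 13)/6 = 60/6 = 10; σ²_H = ((13−7)/6)² = 1.000
te_I = (11 + 4·14 + 17)/6 = 84/6 = 14; σ²_I = ((17−11)/6)² = 1.000
te_J = (9 + 4·14 + 19)/6 = 84/6 = 14; σ²_J = ((19−9)/6)² = 2.778

Forward pass:
ES_A = 0; EF_A = 9
ES_B = 0; EF_B = 7
ES_C = max(EF_A=9, EF_B=7) = 9; EF_C = 9+2 = 11
ES_D = max(EF_A=9, EF_B=7) = 9; EF_D = 9+3 = 12
ES_E = max(EF_A=9, EF_B=7) = 9; EF_E = 9+14 = 23
ES_F = max(EF_A=9, EF_B=7) = 9; EF_F = 9+13 = 22
ES_G = 11; EF_G = 11+9 = 20
ES_H = max(EF_A=9, EF_C=11) = 11; EF_H = 11+10 = 21
ES_I = 7; EF_I = 7+14 = 21
ES_J = max(EF_C=11, EF_D=12, EF_E=23, EF_F=22, EF_G=20, EF_H=21, EF_I=21) = 23; EF_J = 23+14 = 37
Expected project duration μ = 37 days. Critical path: A → E → J.

Variance along critical path = 1.778 + 2.778 + 2.778 = 7.333; σ = √7.333 = 2.708 days.
Z = (36 − 37) / 2.708 = -0.369
P(T ≤ 36) = Φ(-0.369) ≈ 0.356

0.356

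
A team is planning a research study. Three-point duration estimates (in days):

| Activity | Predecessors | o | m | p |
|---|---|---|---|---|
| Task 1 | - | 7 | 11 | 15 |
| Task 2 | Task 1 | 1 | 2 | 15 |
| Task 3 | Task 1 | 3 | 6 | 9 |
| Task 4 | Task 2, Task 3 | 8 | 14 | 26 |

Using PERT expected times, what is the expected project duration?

32 days

te_Task 1 = (7 + 4·11 + 15)/6 = 66/6 = 11
te_Task 2 = (1 + 4·2 + 15)/6 = 24/6 = 4
te_Task 3 = (3 + 4·6 + 9)/6 = 36/6 = 6
te_Task 4 = (8 + 4·14 + 26)/6 = 90/6 = 15

Forward pass:
ES_Task 1 = 0; EF_Task 1 = 11
ES_Task 2 = 11; EF_Task 2 = 11+4 = 15
ES_Task 3 = 11; EF_Task 3 = 11+6 = 17
ES_Task 4 = max(EF_Task 2=15, EF_Task 3=17) = 17; EF_Task 4 = 17+15 = 32
Expected project duration μ = 32 days. Critical path: Task 1 → Task 3 → Task 4.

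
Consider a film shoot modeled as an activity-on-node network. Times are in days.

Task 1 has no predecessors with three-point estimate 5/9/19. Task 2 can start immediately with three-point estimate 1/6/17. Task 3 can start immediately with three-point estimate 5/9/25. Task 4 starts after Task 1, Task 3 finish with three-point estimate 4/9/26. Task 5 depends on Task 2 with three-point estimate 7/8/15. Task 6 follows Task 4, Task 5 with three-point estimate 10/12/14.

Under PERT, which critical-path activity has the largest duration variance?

Task 4

te_Task 1 = (5 + 4·9 + 19)/6 = 60/6 = 10; σ²_Task 1 = ((19−5)/6)² = 5.444
te_Task 2 = (1 + 4·6 + 17)/6 = 42/6 = 7; σ²_Task 2 = ((17−1)/6)² = 7.111
te_Task 3 = (5 + 4·9 + 25)/6 = 66/6 = 11; σ²_Task 3 = ((25−5)/6)² = 11.111
te_Task 4 = (4 + 4·9 + 26)/6 = 66/6 = 11; σ²_Task 4 = ((26−4)/6)² = 13.444
te_Task 5 = (7 + 4·8 + 15)/6 = 54/6 = 9; σ²_Task 5 = ((15−7)/6)² = 1.778
te_Task 6 = (10 + 4·12 + 14)/6 = 72/6 = 12; σ²_Task 6 = ((14−10)/6)² = 0.444

Forward pass:
ES_Task 1 = 0; EF_Task 1 = 10
ES_Task 2 = 0; EF_Task 2 = 7
ES_Task 3 = 0; EF_Task 3 = 11
ES_Task 4 = max(EF_Task 1=10, EF_Task 3=11) = 11; EF_Task 4 = 11+11 = 22
ES_Task 5 = 7; EF_Task 5 = 7+9 = 16
ES_Task 6 = max(EF_Task 4=22, EF_Task 5=16) = 22; EF_Task 6 = 22+12 = 34
Expected project duration μ = 34 days. Critical path: Task 3 → Task 4 → Task 6.

Variances on critical path: σ²_Task 3=11.111, σ²_Task 4=13.444, σ²_Task 6=0.444.
Largest is σ²_Task 4 = 13.444.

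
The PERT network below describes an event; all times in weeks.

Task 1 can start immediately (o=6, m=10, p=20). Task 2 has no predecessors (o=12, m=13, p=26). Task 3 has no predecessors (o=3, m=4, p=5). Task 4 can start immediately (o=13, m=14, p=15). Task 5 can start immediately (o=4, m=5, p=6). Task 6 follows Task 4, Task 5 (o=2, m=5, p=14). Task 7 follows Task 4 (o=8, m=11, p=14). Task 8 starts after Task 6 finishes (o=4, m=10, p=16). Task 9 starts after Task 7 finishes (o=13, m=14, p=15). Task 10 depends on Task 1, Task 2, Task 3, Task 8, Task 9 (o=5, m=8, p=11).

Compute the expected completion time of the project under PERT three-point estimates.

te_Task 1 = (6 + 4·10 + 20)/6 = 66/6 = 11
te_Task 2 = (12 + 4·13 + 26)/6 = 90/6 = 15
te_Task 3 = (3 + 4·4 + 5)/6 = 24/6 = 4
te_Task 4 = (13 + 4·14 + 15)/6 = 84/6 = 14
te_Task 5 = (4 + 4·5 + 6)/6 = 30/6 = 5
te_Task 6 = (2 + 4·5 + 14)/6 = 36/6 = 6
te_Task 7 = (8 + 4·11 + 14)/6 = 66/6 = 11
te_Task 8 = (4 + 4·10 + 16)/6 = 60/6 = 10
te_Task 9 = (13 + 4·14 + 15)/6 = 84/6 = 14
te_Task 10 = (5 + 4·8 + 11)/6 = 48/6 = 8

Forward pass:
ES_Task 1 = 0; EF_Task 1 = 11
ES_Task 2 = 0; EF_Task 2 = 15
ES_Task 3 = 0; EF_Task 3 = 4
ES_Task 4 = 0; EF_Task 4 = 14
ES_Task 5 = 0; EF_Task 5 = 5
ES_Task 6 = max(EF_Task 4=14, EF_Task 5=5) = 14; EF_Task 6 = 14+6 = 20
ES_Task 7 = 14; EF_Task 7 = 14+11 = 25
ES_Task 8 = 20; EF_Task 8 = 20+10 = 30
ES_Task 9 = 25; EF_Task 9 = 25+14 = 39
ES_Task 10 = max(EF_Task 1=11, EF_Task 2=15, EF_Task 3=4, EF_Task 8=30, EF_Task 9=39) = 39; EF_Task 10 = 39+8 = 47
Expected project duration μ = 47 weeks. Critical path: Task 4 → Task 7 → Task 9 → Task 10.

47 weeks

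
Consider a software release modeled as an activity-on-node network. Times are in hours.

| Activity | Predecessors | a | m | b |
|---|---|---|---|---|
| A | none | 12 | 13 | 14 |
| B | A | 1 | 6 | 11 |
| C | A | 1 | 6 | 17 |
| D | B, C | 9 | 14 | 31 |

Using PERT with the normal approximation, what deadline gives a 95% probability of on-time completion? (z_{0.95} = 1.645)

43.5 hours

te_A = (12 + 4·13 + 14)/6 = 78/6 = 13; σ²_A = ((14−12)/6)² = 0.111
te_B = (1 + 4·6 + 11)/6 = 36/6 = 6; σ²_B = ((11−1)/6)² = 2.778
te_C = (1 + 4·6 + 17)/6 = 42/6 = 7; σ²_C = ((17−1)/6)² = 7.111
te_D = (9 + 4·14 + 31)/6 = 96/6 = 16; σ²_D = ((31−9)/6)² = 13.444

Forward pass:
ES_A = 0; EF_A = 13
ES_B = 13; EF_B = 13+6 = 19
ES_C = 13; EF_C = 13+7 = 20
ES_D = max(EF_B=19, EF_C=20) = 20; EF_D = 20+16 = 36
Expected project duration μ = 36 hours. Critical path: A → C → D.

Variance along critical path = 0.111 + 7.111 + 13.444 = 20.667; σ = 4.546 hours.
D = μ + z·σ = 36 + 1.645·4.546 = 43.5 hours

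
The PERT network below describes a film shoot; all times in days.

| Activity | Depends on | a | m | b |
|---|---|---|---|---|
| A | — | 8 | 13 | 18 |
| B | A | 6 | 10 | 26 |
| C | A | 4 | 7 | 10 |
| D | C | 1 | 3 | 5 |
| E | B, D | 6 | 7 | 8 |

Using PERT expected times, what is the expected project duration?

32 days

te_A = (8 + 4·13 + 18)/6 = 78/6 = 13
te_B = (6 + 4·10 + 26)/6 = 72/6 = 12
te_C = (4 + 4·7 + 10)/6 = 42/6 = 7
te_D = (1 + 4·3 + 5)/6 = 18/6 = 3
te_E = (6 + 4·7 + 8)/6 = 42/6 = 7

Forward pass:
ES_A = 0; EF_A = 13
ES_B = 13; EF_B = 13+12 = 25
ES_C = 13; EF_C = 13+7 = 20
ES_D = 20; EF_D = 20+3 = 23
ES_E = max(EF_B=25, EF_D=23) = 25; EF_E = 25+7 = 32
Expected project duration μ = 32 days. Critical path: A → B → E.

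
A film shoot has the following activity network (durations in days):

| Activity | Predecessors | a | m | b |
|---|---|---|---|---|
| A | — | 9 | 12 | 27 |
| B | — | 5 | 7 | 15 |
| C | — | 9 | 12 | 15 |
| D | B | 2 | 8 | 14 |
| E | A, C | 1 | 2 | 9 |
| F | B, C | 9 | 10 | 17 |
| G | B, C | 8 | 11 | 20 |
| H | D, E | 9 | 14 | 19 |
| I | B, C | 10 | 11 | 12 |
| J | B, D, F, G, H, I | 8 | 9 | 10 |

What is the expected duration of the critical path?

40 days

te_A = (9 + 4·12 + 27)/6 = 84/6 = 14
te_B = (5 + 4·7 + 15)/6 = 48/6 = 8
te_C = (9 + 4·12 + 15)/6 = 72/6 = 12
te_D = (2 + 4·8 + 14)/6 = 48/6 = 8
te_E = (1 + 4·2 + 9)/6 = 18/6 = 3
te_F = (9 + 4·10 + 17)/6 = 66/6 = 11
te_G = (8 + 4·11 + 20)/6 = 72/6 = 12
te_H = (9 + 4·14 + 19)/6 = 84/6 = 14
te_I = (10 + 4·11 + 12)/6 = 66/6 = 11
te_J = (8 + 4·9 + 10)/6 = 54/6 = 9

Forward pass:
ES_A = 0; EF_A = 14
ES_B = 0; EF_B = 8
ES_C = 0; EF_C = 12
ES_D = 8; EF_D = 8+8 = 16
ES_E = max(EF_A=14, EF_C=12) = 14; EF_E = 14+3 = 17
ES_F = max(EF_B=8, EF_C=12) = 12; EF_F = 12+11 = 23
ES_G = max(EF_B=8, EF_C=12) = 12; EF_G = 12+12 = 24
ES_H = max(EF_D=16, EF_E=17) = 17; EF_H = 17+14 = 31
ES_I = max(EF_B=8, EF_C=12) = 12; EF_I = 12+11 = 23
ES_J = max(EF_B=8, EF_D=16, EF_F=23, EF_G=24, EF_H=31, EF_I=23) = 31; EF_J = 31+9 = 40
Expected project duration μ = 40 days. Critical path: A → E → H → J.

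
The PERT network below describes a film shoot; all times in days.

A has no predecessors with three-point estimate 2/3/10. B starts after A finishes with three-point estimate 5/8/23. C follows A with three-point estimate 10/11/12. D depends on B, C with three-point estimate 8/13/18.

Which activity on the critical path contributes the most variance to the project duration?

te_A = (2 + 4·3 + 10)/6 = 24/6 = 4; σ²_A = ((10−2)/6)² = 1.778
te_B = (5 + 4·8 + 23)/6 = 60/6 = 10; σ²_B = ((23−5)/6)² = 9.000
te_C = (10 + 4·11 + 12)/6 = 66/6 = 11; σ²_C = ((12−10)/6)² = 0.111
te_D = (8 + 4·13 + 18)/6 = 78/6 = 13; σ²_D = ((18−8)/6)² = 2.778

Forward pass:
ES_A = 0; EF_A = 4
ES_B = 4; EF_B = 4+10 = 14
ES_C = 4; EF_C = 4+11 = 15
ES_D = max(EF_B=14, EF_C=15) = 15; EF_D = 15+13 = 28
Expected project duration μ = 28 days. Critical path: A → C → D.

Variances on critical path: σ²_A=1.778, σ²_C=0.111, σ²_D=2.778.
Largest is σ²_D = 2.778.

D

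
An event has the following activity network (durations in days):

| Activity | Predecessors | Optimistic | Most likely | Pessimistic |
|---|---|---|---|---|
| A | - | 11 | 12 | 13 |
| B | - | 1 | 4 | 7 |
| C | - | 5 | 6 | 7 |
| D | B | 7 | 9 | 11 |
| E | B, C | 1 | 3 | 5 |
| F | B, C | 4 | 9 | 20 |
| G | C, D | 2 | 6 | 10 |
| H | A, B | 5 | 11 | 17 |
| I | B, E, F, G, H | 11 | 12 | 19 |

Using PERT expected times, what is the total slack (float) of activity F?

7 days

te_A = (11 + 4·12 + 13)/6 = 72/6 = 12
te_B = (1 + 4·4 + 7)/6 = 24/6 = 4
te_C = (5 + 4·6 + 7)/6 = 36/6 = 6
te_D = (7 + 4·9 + 11)/6 = 54/6 = 9
te_E = (1 + 4·3 + 5)/6 = 18/6 = 3
te_F = (4 + 4·9 + 20)/6 = 60/6 = 10
te_G = (2 + 4·6 + 10)/6 = 36/6 = 6
te_H = (5 + 4·11 + 17)/6 = 66/6 = 11
te_I = (11 + 4·12 + 19)/6 = 78/6 = 13

Forward pass:
ES_A = 0; EF_A = 12
ES_B = 0; EF_B = 4
ES_C = 0; EF_C = 6
ES_D = 4; EF_D = 4+9 = 13
ES_E = max(EF_B=4, EF_C=6) = 6; EF_E = 6+3 = 9
ES_F = max(EF_B=4, EF_C=6) = 6; EF_F = 6+10 = 16
ES_G = max(EF_C=6, EF_D=13) = 13; EF_G = 13+6 = 19
ES_H = max(EF_A=12, EF_B=4) = 12; EF_H = 12+11 = 23
ES_I = max(EF_B=4, EF_E=9, EF_F=16, EF_G=19, EF_H=23) = 23; EF_I = 23+13 = 36
Expected project duration μ = 36 days. Critical path: A → H → I.

Backward pass:
LF_I = 36; LS_I = 36−13 = 23
LF_H = LS_I = 23; LS_H = 23−11 = 12
LF_G = LS_I = 23; LS_G = 23−6 = 17
LF_F = LS_I = 23; LS_F = 23−10 = 13
LF_E = LS_I = 23; LS_E = 23−3 = 20
LF_D = LS_G = 17; LS_D = 17−9 = 8
LF_C = min(LS_E=20, LS_F=13, LS_G=17) = 13; LS_C = 13−6 = 7
LF_B = min(LS_D=8, LS_E=20, LS_F=13, LS_H=12, LS_I=23) = 8; LS_B = 8−4 = 4
LF_A = LS_H = 12; LS_A = 12−12 = 0
Slack_F = LS_F − ES_F = 13 − 6 = 7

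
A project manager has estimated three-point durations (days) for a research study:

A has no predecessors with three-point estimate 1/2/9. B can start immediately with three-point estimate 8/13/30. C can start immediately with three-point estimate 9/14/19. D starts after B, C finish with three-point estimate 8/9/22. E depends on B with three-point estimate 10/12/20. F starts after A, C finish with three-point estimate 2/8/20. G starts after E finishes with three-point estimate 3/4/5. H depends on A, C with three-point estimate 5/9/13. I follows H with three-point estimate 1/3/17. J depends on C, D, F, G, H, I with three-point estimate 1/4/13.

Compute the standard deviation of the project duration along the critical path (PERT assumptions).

te_A = (1 + 4·2 + 9)/6 = 18/6 = 3; σ²_A = ((9−1)/6)² = 1.778
te_B = (8 + 4·13 + 30)/6 = 90/6 = 15; σ²_B = ((30−8)/6)² = 13.444
te_C = (9 + 4·14 + 19)/6 = 84/6 = 14; σ²_C = ((19−9)/6)² = 2.778
te_D = (8 + 4·9 + 22)/6 = 66/6 = 11; σ²_D = ((22−8)/6)² = 5.444
te_E = (10 + 4·12 + 20)/6 = 78/6 = 13; σ²_E = ((20−10)/6)² = 2.778
te_F = (2 + 4·8 + 20)/6 = 54/6 = 9; σ²_F = ((20−2)/6)² = 9.000
te_G = (3 + 4·4 + 5)/6 = 24/6 = 4; σ²_G = ((5−3)/6)² = 0.111
te_H = (5 + 4·9 + 13)/6 = 54/6 = 9; σ²_H = ((13−5)/6)² = 1.778
te_I = (1 + 4·3 + 17)/6 = 30/6 = 5; σ²_I = ((17−1)/6)² = 7.111
te_J = (1 + 4·4 + 13)/6 = 30/6 = 5; σ²_J = ((13−1)/6)² = 4.000

Forward pass:
ES_A = 0; EF_A = 3
ES_B = 0; EF_B = 15
ES_C = 0; EF_C = 14
ES_D = max(EF_B=15, EF_C=14) = 15; EF_D = 15+11 = 26
ES_E = 15; EF_E = 15+13 = 28
ES_F = max(EF_A=3, EF_C=14) = 14; EF_F = 14+9 = 23
ES_G = 28; EF_G = 28+4 = 32
ES_H = max(EF_A=3, EF_C=14) = 14; EF_H = 14+9 = 23
ES_I = 23; EF_I = 23+5 = 28
ES_J = max(EF_C=14, EF_D=26, EF_F=23, EF_G=32, EF_H=23, EF_I=28) = 32; EF_J = 32+5 = 37
Expected project duration μ = 37 days. Critical path: B → E → G → J.

Variance along critical path = 13.444 + 2.778 + 0.111 + 4.000 = 20.333
σ = √20.333 = 4.509 days

4.51 days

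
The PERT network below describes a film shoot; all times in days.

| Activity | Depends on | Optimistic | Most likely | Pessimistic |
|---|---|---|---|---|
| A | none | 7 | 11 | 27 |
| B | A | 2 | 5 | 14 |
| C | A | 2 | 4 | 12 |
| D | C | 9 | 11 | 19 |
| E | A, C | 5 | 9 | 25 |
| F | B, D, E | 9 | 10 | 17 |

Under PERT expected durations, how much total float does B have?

te_A = (7 + 4·11 + 27)/6 = 78/6 = 13
te_B = (2 + 4·5 + 14)/6 = 36/6 = 6
te_C = (2 + 4·4 + 12)/6 = 30/6 = 5
te_D = (9 + 4·11 + 19)/6 = 72/6 = 12
te_E = (5 + 4·9 + 25)/6 = 66/6 = 11
te_F = (9 + 4·10 + 17)/6 = 66/6 = 11

Forward pass:
ES_A = 0; EF_A = 13
ES_B = 13; EF_B = 13+6 = 19
ES_C = 13; EF_C = 13+5 = 18
ES_D = 18; EF_D = 18+12 = 30
ES_E = max(EF_A=13, EF_C=18) = 18; EF_E = 18+11 = 29
ES_F = max(EF_B=19, EF_D=30, EF_E=29) = 30; EF_F = 30+11 = 41
Expected project duration μ = 41 days. Critical path: A → C → D → F.

Backward pass:
LF_F = 41; LS_F = 41−11 = 30
LF_E = LS_F = 30; LS_E = 30−11 = 19
LF_D = LS_F = 30; LS_D = 30−12 = 18
LF_C = min(LS_D=18, LS_E=19) = 18; LS_C = 18−5 = 13
LF_B = LS_F = 30; LS_B = 30−6 = 24
LF_A = min(LS_B=24, LS_C=13, LS_E=19) = 13; LS_A = 13−13 = 0
Slack_B = LS_B − ES_B = 24 − 13 = 11

11 days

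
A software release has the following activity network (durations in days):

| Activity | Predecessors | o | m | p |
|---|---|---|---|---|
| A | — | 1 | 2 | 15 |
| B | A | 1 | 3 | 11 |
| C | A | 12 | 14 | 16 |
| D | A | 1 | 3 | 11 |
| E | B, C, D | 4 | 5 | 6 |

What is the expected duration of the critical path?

23 days

te_A = (1 + 4·2 + 15)/6 = 24/6 = 4
te_B = (1 + 4·3 + 11)/6 = 24/6 = 4
te_C = (12 + 4·14 + 16)/6 = 84/6 = 14
te_D = (1 + 4·3 + 11)/6 = 24/6 = 4
te_E = (4 + 4·5 + 6)/6 = 30/6 = 5

Forward pass:
ES_A = 0; EF_A = 4
ES_B = 4; EF_B = 4+4 = 8
ES_C = 4; EF_C = 4+14 = 18
ES_D = 4; EF_D = 4+4 = 8
ES_E = max(EF_B=8, EF_C=18, EF_D=8) = 18; EF_E = 18+5 = 23
Expected project duration μ = 23 days. Critical path: A → C → E.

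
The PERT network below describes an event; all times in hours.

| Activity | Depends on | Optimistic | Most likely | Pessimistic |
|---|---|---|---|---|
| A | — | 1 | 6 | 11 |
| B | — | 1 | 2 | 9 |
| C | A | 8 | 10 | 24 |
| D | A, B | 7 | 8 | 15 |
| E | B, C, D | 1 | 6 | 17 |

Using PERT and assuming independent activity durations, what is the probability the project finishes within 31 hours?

0.927

te_A = (1 + 4·6 + 11)/6 = 36/6 = 6; σ²_A = ((11−1)/6)² = 2.778
te_B = (1 + 4·2 + 9)/6 = 18/6 = 3; σ²_B = ((9−1)/6)² = 1.778
te_C = (8 + 4·10 + 24)/6 = 72/6 = 12; σ²_C = ((24−8)/6)² = 7.111
te_D = (7 + 4·8 + 15)/6 = 54/6 = 9; σ²_D = ((15−7)/6)² = 1.778
te_E = (1 + 4·6 + 17)/6 = 42/6 = 7; σ²_E = ((17−1)/6)² = 7.111

Forward pass:
ES_A = 0; EF_A = 6
ES_B = 0; EF_B = 3
ES_C = 6; EF_C = 6+12 = 18
ES_D = max(EF_A=6, EF_B=3) = 6; EF_D = 6+9 = 15
ES_E = max(EF_B=3, EF_C=18, EF_D=15) = 18; EF_E = 18+7 = 25
Expected project duration μ = 25 hours. Critical path: A → C → E.

Variance along critical path = 2.778 + 7.111 + 7.111 = 17.000; σ = √17.000 = 4.123 hours.
Z = (31 − 25) / 4.123 = 1.455
P(T ≤ 31) = Φ(1.455) ≈ 0.927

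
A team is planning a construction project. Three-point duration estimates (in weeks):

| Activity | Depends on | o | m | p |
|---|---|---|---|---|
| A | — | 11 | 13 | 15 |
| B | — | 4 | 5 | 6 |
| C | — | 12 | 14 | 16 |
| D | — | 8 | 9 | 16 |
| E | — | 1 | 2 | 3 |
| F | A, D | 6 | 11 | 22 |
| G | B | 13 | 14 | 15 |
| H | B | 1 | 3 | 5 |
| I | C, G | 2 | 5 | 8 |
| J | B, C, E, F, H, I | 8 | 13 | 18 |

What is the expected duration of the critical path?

te_A = (11 + 4·13 + 15)/6 = 78/6 = 13
te_B = (4 + 4·5 + 6)/6 = 30/6 = 5
te_C = (12 + 4·14 + 16)/6 = 84/6 = 14
te_D = (8 + 4·9 + 16)/6 = 60/6 = 10
te_E = (1 + 4·2 + 3)/6 = 12/6 = 2
te_F = (6 + 4·11 + 22)/6 = 72/6 = 12
te_G = (13 + 4·14 + 15)/6 = 84/6 = 14
te_H = (1 + 4·3 + 5)/6 = 18/6 = 3
te_I = (2 + 4·5 + 8)/6 = 30/6 = 5
te_J = (8 + 4·13 + 18)/6 = 78/6 = 13

Forward pass:
ES_A = 0; EF_A = 13
ES_B = 0; EF_B = 5
ES_C = 0; EF_C = 14
ES_D = 0; EF_D = 10
ES_E = 0; EF_E = 2
ES_F = max(EF_A=13, EF_D=10) = 13; EF_F = 13+12 = 25
ES_G = 5; EF_G = 5+14 = 19
ES_H = 5; EF_H = 5+3 = 8
ES_I = max(EF_C=14, EF_G=19) = 19; EF_I = 19+5 = 24
ES_J = max(EF_B=5, EF_C=14, EF_E=2, EF_F=25, EF_H=8, EF_I=24) = 25; EF_J = 25+13 = 38
Expected project duration μ = 38 weeks. Critical path: A → F → J.

38 weeks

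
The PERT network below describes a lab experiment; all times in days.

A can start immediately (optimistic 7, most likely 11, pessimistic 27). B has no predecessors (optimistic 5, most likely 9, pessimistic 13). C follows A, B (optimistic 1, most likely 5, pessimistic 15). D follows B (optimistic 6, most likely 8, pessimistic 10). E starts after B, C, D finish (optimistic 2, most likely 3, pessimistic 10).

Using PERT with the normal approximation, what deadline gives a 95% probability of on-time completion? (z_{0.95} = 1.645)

30.0 days

te_A = (7 + 4·11 + 27)/6 = 78/6 = 13; σ²_A = ((27−7)/6)² = 11.111
te_B = (5 + 4·9 + 13)/6 = 54/6 = 9; σ²_B = ((13−5)/6)² = 1.778
te_C = (1 + 4·5 + 15)/6 = 36/6 = 6; σ²_C = ((15−1)/6)² = 5.444
te_D = (6 + 4·8 + 10)/6 = 48/6 = 8; σ²_D = ((10−6)/6)² = 0.444
te_E = (2 + 4·3 + 10)/6 = 24/6 = 4; σ²_E = ((10−2)/6)² = 1.778

Forward pass:
ES_A = 0; EF_A = 13
ES_B = 0; EF_B = 9
ES_C = max(EF_A=13, EF_B=9) = 13; EF_C = 13+6 = 19
ES_D = 9; EF_D = 9+8 = 17
ES_E = max(EF_B=9, EF_C=19, EF_D=17) = 19; EF_E = 19+4 = 23
Expected project duration μ = 23 days. Critical path: A → C → E.

Variance along critical path = 11.111 + 5.444 + 1.778 = 18.333; σ = 4.282 days.
D = μ + z·σ = 23 + 1.645·4.282 = 30.0 days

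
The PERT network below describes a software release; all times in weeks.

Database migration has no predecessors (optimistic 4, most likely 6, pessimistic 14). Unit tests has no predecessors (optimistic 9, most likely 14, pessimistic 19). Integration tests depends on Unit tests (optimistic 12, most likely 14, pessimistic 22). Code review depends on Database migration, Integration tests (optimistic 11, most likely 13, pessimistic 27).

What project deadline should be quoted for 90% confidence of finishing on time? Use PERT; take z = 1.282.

te_Database migration = (4 + 4·6 + 14)/6 = 42/6 = 7; σ²_Database migration = ((14−4)/6)² = 2.778
te_Unit tests = (9 + 4·14 + 19)/6 = 84/6 = 14; σ²_Unit tests = ((19−9)/6)² = 2.778
te_Integration tests = (12 + 4·14 + 22)/6 = 90/6 = 15; σ²_Integration tests = ((22−12)/6)² = 2.778
te_Code review = (11 + 4·13 + 27)/6 = 90/6 = 15; σ²_Code review = ((27−11)/6)² = 7.111

Forward pass:
ES_Database migration = 0; EF_Database migration = 7
ES_Unit tests = 0; EF_Unit tests = 14
ES_Integration tests = 14; EF_Integration tests = 14+15 = 29
ES_Code review = max(EF_Database migration=7, EF_Integration tests=29) = 29; EF_Code review = 29+15 = 44
Expected project duration μ = 44 weeks. Critical path: Unit tests → Integration tests → Code review.

Variance along critical path = 2.778 + 2.778 + 7.111 = 12.667; σ = 3.559 weeks.
D = μ + z·σ = 44 + 1.282·3.559 = 48.6 weeks

48.6 weeks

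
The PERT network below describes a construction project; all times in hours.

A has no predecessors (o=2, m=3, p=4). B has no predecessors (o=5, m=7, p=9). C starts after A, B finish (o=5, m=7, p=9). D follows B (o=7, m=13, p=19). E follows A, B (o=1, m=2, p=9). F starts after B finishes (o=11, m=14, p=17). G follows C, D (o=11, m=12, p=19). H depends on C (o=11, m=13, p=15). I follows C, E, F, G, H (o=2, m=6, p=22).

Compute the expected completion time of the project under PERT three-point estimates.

te_A = (2 + 4·3 + 4)/6 = 18/6 = 3
te_B = (5 + 4·7 + 9)/6 = 42/6 = 7
te_C = (5 + 4·7 + 9)/6 = 42/6 = 7
te_D = (7 + 4·13 + 19)/6 = 78/6 = 13
te_E = (1 + 4·2 + 9)/6 = 18/6 = 3
te_F = (11 + 4·14 + 17)/6 = 84/6 = 14
te_G = (11 + 4·12 + 19)/6 = 78/6 = 13
te_H = (11 + 4·13 + 15)/6 = 78/6 = 13
te_I = (2 + 4·6 + 22)/6 = 48/6 = 8

Forward pass:
ES_A = 0; EF_A = 3
ES_B = 0; EF_B = 7
ES_C = max(EF_A=3, EF_B=7) = 7; EF_C = 7+7 = 14
ES_D = 7; EF_D = 7+13 = 20
ES_E = max(EF_A=3, EF_B=7) = 7; EF_E = 7+3 = 10
ES_F = 7; EF_F = 7+14 = 21
ES_G = max(EF_C=14, EF_D=20) = 20; EF_G = 20+13 = 33
ES_H = 14; EF_H = 14+13 = 27
ES_I = max(EF_C=14, EF_E=10, EF_F=21, EF_G=33, EF_H=27) = 33; EF_I = 33+8 = 41
Expected project duration μ = 41 hours. Critical path: B → D → G → I.

41 hours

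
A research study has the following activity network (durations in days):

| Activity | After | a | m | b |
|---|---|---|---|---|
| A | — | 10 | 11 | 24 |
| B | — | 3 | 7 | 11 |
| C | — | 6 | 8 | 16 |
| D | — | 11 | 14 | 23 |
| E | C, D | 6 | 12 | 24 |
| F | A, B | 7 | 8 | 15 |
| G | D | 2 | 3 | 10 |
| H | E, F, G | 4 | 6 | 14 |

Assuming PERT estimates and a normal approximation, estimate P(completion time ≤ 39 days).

0.843

te_A = (10 + 4·11 + 24)/6 = 78/6 = 13; σ²_A = ((24−10)/6)² = 5.444
te_B = (3 + 4·7 + 11)/6 = 42/6 = 7; σ²_B = ((11−3)/6)² = 1.778
te_C = (6 + 4·8 + 16)/6 = 54/6 = 9; σ²_C = ((16−6)/6)² = 2.778
te_D = (11 + 4·14 + 23)/6 = 90/6 = 15; σ²_D = ((23−11)/6)² = 4.000
te_E = (6 + 4·12 + 24)/6 = 78/6 = 13; σ²_E = ((24−6)/6)² = 9.000
te_F = (7 + 4·8 + 15)/6 = 54/6 = 9; σ²_F = ((15−7)/6)² = 1.778
te_G = (2 + 4·3 + 10)/6 = 24/6 = 4; σ²_G = ((10−2)/6)² = 1.778
te_H = (4 + 4·6 + 14)/6 = 42/6 = 7; σ²_H = ((14−4)/6)² = 2.778

Forward pass:
ES_A = 0; EF_A = 13
ES_B = 0; EF_B = 7
ES_C = 0; EF_C = 9
ES_D = 0; EF_D = 15
ES_E = max(EF_C=9, EF_D=15) = 15; EF_E = 15+13 = 28
ES_F = max(EF_A=13, EF_B=7) = 13; EF_F = 13+9 = 22
ES_G = 15; EF_G = 15+4 = 19
ES_H = max(EF_E=28, EF_F=22, EF_G=19) = 28; EF_H = 28+7 = 35
Expected project duration μ = 35 days. Critical path: D → E → H.

Variance along critical path = 4.000 + 9.000 + 2.778 = 15.778; σ = √15.778 = 3.972 days.
Z = (39 − 35) / 3.972 = 1.007
P(T ≤ 39) = Φ(1.007) ≈ 0.843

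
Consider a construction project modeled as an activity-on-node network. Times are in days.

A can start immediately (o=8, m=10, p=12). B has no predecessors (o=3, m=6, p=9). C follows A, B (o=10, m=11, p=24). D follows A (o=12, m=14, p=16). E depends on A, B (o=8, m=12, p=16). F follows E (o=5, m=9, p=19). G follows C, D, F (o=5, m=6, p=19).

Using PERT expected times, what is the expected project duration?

40 days

te_A = (8 + 4·10 + 12)/6 = 60/6 = 10
te_B = (3 + 4·6 + 9)/6 = 36/6 = 6
te_C = (10 + 4·11 + 24)/6 = 78/6 = 13
te_D = (12 + 4·14 + 16)/6 = 84/6 = 14
te_E = (8 + 4·12 + 16)/6 = 72/6 = 12
te_F = (5 + 4·9 + 19)/6 = 60/6 = 10
te_G = (5 + 4·6 + 19)/6 = 48/6 = 8

Forward pass:
ES_A = 0; EF_A = 10
ES_B = 0; EF_B = 6
ES_C = max(EF_A=10, EF_B=6) = 10; EF_C = 10+13 = 23
ES_D = 10; EF_D = 10+14 = 24
ES_E = max(EF_A=10, EF_B=6) = 10; EF_E = 10+12 = 22
ES_F = 22; EF_F = 22+10 = 32
ES_G = max(EF_C=23, EF_D=24, EF_F=32) = 32; EF_G = 32+8 = 40
Expected project duration μ = 40 days. Critical path: A → E → F → G.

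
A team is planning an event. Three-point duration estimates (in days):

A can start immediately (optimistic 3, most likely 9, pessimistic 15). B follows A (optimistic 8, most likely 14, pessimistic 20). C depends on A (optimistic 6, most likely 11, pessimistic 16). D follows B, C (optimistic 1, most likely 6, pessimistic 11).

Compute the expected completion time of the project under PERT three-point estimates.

te_A = (3 + 4·9 + 15)/6 = 54/6 = 9
te_B = (8 + 4·14 + 20)/6 = 84/6 = 14
te_C = (6 + 4·11 + 16)/6 = 66/6 = 11
te_D = (1 + 4·6 + 11)/6 = 36/6 = 6

Forward pass:
ES_A = 0; EF_A = 9
ES_B = 9; EF_B = 9+14 = 23
ES_C = 9; EF_C = 9+11 = 20
ES_D = max(EF_B=23, EF_C=20) = 23; EF_D = 23+6 = 29
Expected project duration μ = 29 days. Critical path: A → B → D.

29 days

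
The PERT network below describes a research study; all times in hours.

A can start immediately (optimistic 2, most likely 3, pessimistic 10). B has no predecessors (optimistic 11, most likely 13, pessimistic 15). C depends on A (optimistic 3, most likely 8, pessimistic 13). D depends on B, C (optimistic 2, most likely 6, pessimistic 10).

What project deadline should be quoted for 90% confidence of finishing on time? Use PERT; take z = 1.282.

20.9 hours

te_A = (2 + 4·3 + 10)/6 = 24/6 = 4; σ²_A = ((10−2)/6)² = 1.778
te_B = (11 + 4·13 + 15)/6 = 78/6 = 13; σ²_B = ((15−11)/6)² = 0.444
te_C = (3 + 4·8 + 13)/6 = 48/6 = 8; σ²_C = ((13−3)/6)² = 2.778
te_D = (2 + 4·6 + 10)/6 = 36/6 = 6; σ²_D = ((10−2)/6)² = 1.778

Forward pass:
ES_A = 0; EF_A = 4
ES_B = 0; EF_B = 13
ES_C = 4; EF_C = 4+8 = 12
ES_D = max(EF_B=13, EF_C=12) = 13; EF_D = 13+6 = 19
Expected project duration μ = 19 hours. Critical path: B → D.

Variance along critical path = 0.444 + 1.778 = 2.222; σ = 1.491 hours.
D = μ + z·σ = 19 + 1.282·1.491 = 20.9 hours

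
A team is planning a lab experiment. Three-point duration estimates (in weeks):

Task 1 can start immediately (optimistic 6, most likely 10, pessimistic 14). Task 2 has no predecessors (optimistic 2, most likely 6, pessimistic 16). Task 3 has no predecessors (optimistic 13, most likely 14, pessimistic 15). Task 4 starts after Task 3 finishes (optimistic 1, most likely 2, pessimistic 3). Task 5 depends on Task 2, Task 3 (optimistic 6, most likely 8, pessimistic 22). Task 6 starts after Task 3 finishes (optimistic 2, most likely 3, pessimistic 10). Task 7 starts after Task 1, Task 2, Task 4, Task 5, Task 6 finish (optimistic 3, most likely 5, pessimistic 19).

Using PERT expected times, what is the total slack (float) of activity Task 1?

te_Task 1 = (6 + 4·10 + 14)/6 = 60/6 = 10
te_Task 2 = (2 + 4·6 + 16)/6 = 42/6 = 7
te_Task 3 = (13 + 4·14 + 15)/6 = 84/6 = 14
te_Task 4 = (1 + 4·2 + 3)/6 = 12/6 = 2
te_Task 5 = (6 + 4·8 + 22)/6 = 60/6 = 10
te_Task 6 = (2 + 4·3 + 10)/6 = 24/6 = 4
te_Task 7 = (3 + 4·5 + 19)/6 = 42/6 = 7

Forward pass:
ES_Task 1 = 0; EF_Task 1 = 10
ES_Task 2 = 0; EF_Task 2 = 7
ES_Task 3 = 0; EF_Task 3 = 14
ES_Task 4 = 14; EF_Task 4 = 14+2 = 16
ES_Task 5 = max(EF_Task 2=7, EF_Task 3=14) = 14; EF_Task 5 = 14+10 = 24
ES_Task 6 = 14; EF_Task 6 = 14+4 = 18
ES_Task 7 = max(EF_Task 1=10, EF_Task 2=7, EF_Task 4=16, EF_Task 5=24, EF_Task 6=18) = 24; EF_Task 7 = 24+7 = 31
Expected project duration μ = 31 weeks. Critical path: Task 3 → Task 5 → Task 7.

Backward pass:
LF_Task 7 = 31; LS_Task 7 = 31−7 = 24
LF_Task 6 = LS_Task 7 = 24; LS_Task 6 = 24−4 = 20
LF_Task 5 = LS_Task 7 = 24; LS_Task 5 = 24−10 = 14
LF_Task 4 = LS_Task 7 = 24; LS_Task 4 = 24−2 = 22
LF_Task 3 = min(LS_Task 4=22, LS_Task 5=14, LS_Task 6=20) = 14; LS_Task 3 = 14−14 = 0
LF_Task 2 = min(LS_Task 5=14, LS_Task 7=24) = 14; LS_Task 2 = 14−7 = 7
LF_Task 1 = LS_Task 7 = 24; LS_Task 1 = 24−10 = 14
Slack_Task 1 = LS_Task 1 − ES_Task 1 = 14 − 0 = 14

14 weeks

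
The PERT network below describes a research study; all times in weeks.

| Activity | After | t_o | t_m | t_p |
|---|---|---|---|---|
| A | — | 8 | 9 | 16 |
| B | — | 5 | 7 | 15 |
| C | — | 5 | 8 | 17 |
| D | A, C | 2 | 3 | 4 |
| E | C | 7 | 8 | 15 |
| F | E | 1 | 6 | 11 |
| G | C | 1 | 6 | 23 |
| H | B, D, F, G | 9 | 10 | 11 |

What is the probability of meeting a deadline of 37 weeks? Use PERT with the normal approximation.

te_A = (8 + 4·9 + 16)/6 = 60/6 = 10; σ²_A = ((16−8)/6)² = 1.778
te_B = (5 + 4·7 + 15)/6 = 48/6 = 8; σ²_B = ((15−5)/6)² = 2.778
te_C = (5 + 4·8 + 17)/6 = 54/6 = 9; σ²_C = ((17−5)/6)² = 4.000
te_D = (2 + 4·3 + 4)/6 = 18/6 = 3; σ²_D = ((4−2)/6)² = 0.111
te_E = (7 + 4·8 + 15)/6 = 54/6 = 9; σ²_E = ((15−7)/6)² = 1.778
te_F = (1 + 4·6 + 11)/6 = 36/6 = 6; σ²_F = ((11−1)/6)² = 2.778
te_G = (1 + 4·6 + 23)/6 = 48/6 = 8; σ²_G = ((23−1)/6)² = 13.444
te_H = (9 + 4·10 + 11)/6 = 60/6 = 10; σ²_H = ((11−9)/6)² = 0.111

Forward pass:
ES_A = 0; EF_A = 10
ES_B = 0; EF_B = 8
ES_C = 0; EF_C = 9
ES_D = max(EF_A=10, EF_C=9) = 10; EF_D = 10+3 = 13
ES_E = 9; EF_E = 9+9 = 18
ES_F = 18; EF_F = 18+6 = 24
ES_G = 9; EF_G = 9+8 = 17
ES_H = max(EF_B=8, EF_D=13, EF_F=24, EF_G=17) = 24; EF_H = 24+10 = 34
Expected project duration μ = 34 weeks. Critical path: C → E → F → H.

Variance along critical path = 4.000 + 1.778 + 2.778 + 0.111 = 8.667; σ = √8.667 = 2.944 weeks.
Z = (37 − 34) / 2.944 = 1.019
P(T ≤ 37) = Φ(1.019) ≈ 0.846

0.846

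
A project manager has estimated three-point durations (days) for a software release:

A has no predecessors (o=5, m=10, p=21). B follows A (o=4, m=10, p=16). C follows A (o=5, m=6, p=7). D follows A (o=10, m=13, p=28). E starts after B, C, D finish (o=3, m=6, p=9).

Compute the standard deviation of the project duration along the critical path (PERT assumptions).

te_A = (5 + 4·10 + 21)/6 = 66/6 = 11; σ²_A = ((21−5)/6)² = 7.111
te_B = (4 + 4·10 + 16)/6 = 60/6 = 10; σ²_B = ((16−4)/6)² = 4.000
te_C = (5 + 4·6 + 7)/6 = 36/6 = 6; σ²_C = ((7−5)/6)² = 0.111
te_D = (10 + 4·13 + 28)/6 = 90/6 = 15; σ²_D = ((28−10)/6)² = 9.000
te_E = (3 + 4·6 + 9)/6 = 36/6 = 6; σ²_E = ((9−3)/6)² = 1.000

Forward pass:
ES_A = 0; EF_A = 11
ES_B = 11; EF_B = 11+10 = 21
ES_C = 11; EF_C = 11+6 = 17
ES_D = 11; EF_D = 11+15 = 26
ES_E = max(EF_B=21, EF_C=17, EF_D=26) = 26; EF_E = 26+6 = 32
Expected project duration μ = 32 days. Critical path: A → D → E.

Variance along critical path = 7.111 + 9.000 + 1.000 = 17.111
σ = √17.111 = 4.137 days

4.14 days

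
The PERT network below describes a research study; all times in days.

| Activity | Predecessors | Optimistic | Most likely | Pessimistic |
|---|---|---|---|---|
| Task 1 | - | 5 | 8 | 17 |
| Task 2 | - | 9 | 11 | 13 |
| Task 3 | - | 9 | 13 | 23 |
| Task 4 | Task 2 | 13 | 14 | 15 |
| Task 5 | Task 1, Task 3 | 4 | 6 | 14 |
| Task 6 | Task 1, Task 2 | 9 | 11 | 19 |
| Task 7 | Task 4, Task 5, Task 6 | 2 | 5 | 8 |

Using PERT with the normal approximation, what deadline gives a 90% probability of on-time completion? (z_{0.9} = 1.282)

31.6 days

te_Task 1 = (5 + 4·8 + 17)/6 = 54/6 = 9; σ²_Task 1 = ((17−5)/6)² = 4.000
te_Task 2 = (9 + 4·11 + 13)/6 = 66/6 = 11; σ²_Task 2 = ((13−9)/6)² = 0.444
te_Task 3 = (9 + 4·13 + 23)/6 = 84/6 = 14; σ²_Task 3 = ((23−9)/6)² = 5.444
te_Task 4 = (13 + 4·14 + 15)/6 = 84/6 = 14; σ²_Task 4 = ((15−13)/6)² = 0.111
te_Task 5 = (4 + 4·6 + 14)/6 = 42/6 = 7; σ²_Task 5 = ((14−4)/6)² = 2.778
te_Task 6 = (9 + 4·11 + 19)/6 = 72/6 = 12; σ²_Task 6 = ((19−9)/6)² = 2.778
te_Task 7 = (2 + 4·5 + 8)/6 = 30/6 = 5; σ²_Task 7 = ((8−2)/6)² = 1.000

Forward pass:
ES_Task 1 = 0; EF_Task 1 = 9
ES_Task 2 = 0; EF_Task 2 = 11
ES_Task 3 = 0; EF_Task 3 = 14
ES_Task 4 = 11; EF_Task 4 = 11+14 = 25
ES_Task 5 = max(EF_Task 1=9, EF_Task 3=14) = 14; EF_Task 5 = 14+7 = 21
ES_Task 6 = max(EF_Task 1=9, EF_Task 2=11) = 11; EF_Task 6 = 11+12 = 23
ES_Task 7 = max(EF_Task 4=25, EF_Task 5=21, EF_Task 6=23) = 25; EF_Task 7 = 25+5 = 30
Expected project duration μ = 30 days. Critical path: Task 2 → Task 4 → Task 7.

Variance along critical path = 0.444 + 0.111 + 1.000 = 1.556; σ = 1.247 days.
D = μ + z·σ = 30 + 1.282·1.247 = 31.6 days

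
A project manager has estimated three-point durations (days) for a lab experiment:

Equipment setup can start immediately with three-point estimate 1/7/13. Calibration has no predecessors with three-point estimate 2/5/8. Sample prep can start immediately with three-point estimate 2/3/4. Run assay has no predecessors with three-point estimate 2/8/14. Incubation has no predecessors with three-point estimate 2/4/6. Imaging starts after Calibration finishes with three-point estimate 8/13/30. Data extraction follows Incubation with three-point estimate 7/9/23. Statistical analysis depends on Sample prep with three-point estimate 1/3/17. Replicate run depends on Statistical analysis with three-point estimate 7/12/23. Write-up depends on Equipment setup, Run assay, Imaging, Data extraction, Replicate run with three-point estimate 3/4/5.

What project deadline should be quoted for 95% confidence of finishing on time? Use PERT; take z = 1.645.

te_Equipment setup = (1 + 4·7 + 13)/6 = 42/6 = 7; σ²_Equipment setup = ((13−1)/6)² = 4.000
te_Calibration = (2 + 4·5 + 8)/6 = 30/6 = 5; σ²_Calibration = ((8−2)/6)² = 1.000
te_Sample prep = (2 + 4·3 + 4)/6 = 18/6 = 3; σ²_Sample prep = ((4−2)/6)² = 0.111
te_Run assay = (2 + 4·8 + 14)/6 = 48/6 = 8; σ²_Run assay = ((14−2)/6)² = 4.000
te_Incubation = (2 + 4·4 + 6)/6 = 24/6 = 4; σ²_Incubation = ((6−2)/6)² = 0.444
te_Imaging = (8 + 4·13 + 30)/6 = 90/6 = 15; σ²_Imaging = ((30−8)/6)² = 13.444
te_Data extraction = (7 + 4·9 + 23)/6 = 66/6 = 11; σ²_Data extraction = ((23−7)/6)² = 7.111
te_Statistical analysis = (1 + 4·3 + 17)/6 = 30/6 = 5; σ²_Statistical analysis = ((17−1)/6)² = 7.111
te_Replicate run = (7 + 4·12 + 23)/6 = 78/6 = 13; σ²_Replicate run = ((23−7)/6)² = 7.111
te_Write-up = (3 + 4·4 + 5)/6 = 24/6 = 4; σ²_Write-up = ((5−3)/6)² = 0.111

Forward pass:
ES_Equipment setup = 0; EF_Equipment setup = 7
ES_Calibration = 0; EF_Calibration = 5
ES_Sample prep = 0; EF_Sample prep = 3
ES_Run assay = 0; EF_Run assay = 8
ES_Incubation = 0; EF_Incubation = 4
ES_Imaging = 5; EF_Imaging = 5+15 = 20
ES_Data extraction = 4; EF_Data extraction = 4+11 = 15
ES_Statistical analysis = 3; EF_Statistical analysis = 3+5 = 8
ES_Replicate run = 8; EF_Replicate run = 8+13 = 21
ES_Write-up = max(EF_Equipment setup=7, EF_Run assay=8, EF_Imaging=20, EF_Data extraction=15, EF_Replicate run=21) = 21; EF_Write-up = 21+4 = 25
Expected project duration μ = 25 days. Critical path: Sample prep → Statistical analysis → Replicate run → Write-up.

Variance along critical path = 0.111 + 7.111 + 7.111 + 0.111 = 14.444; σ = 3.801 days.
D = μ + z·σ = 25 + 1.645·3.801 = 31.3 days

31.3 days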